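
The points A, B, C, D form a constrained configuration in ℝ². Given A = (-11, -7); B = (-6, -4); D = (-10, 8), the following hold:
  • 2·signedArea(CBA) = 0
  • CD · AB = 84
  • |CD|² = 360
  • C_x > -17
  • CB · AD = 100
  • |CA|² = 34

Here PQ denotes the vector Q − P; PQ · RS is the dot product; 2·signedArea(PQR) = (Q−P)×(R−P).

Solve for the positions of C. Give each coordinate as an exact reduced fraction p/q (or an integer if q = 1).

C = (-16, -10)

1. C_x = -16  [2·signedArea(CBA) = 0 ∩ CB · AD = 100]
2. C_y = -10  [2·signedArea(CBA) = 0 ∩ CB · AD = 100]
   → C = (-16, -10)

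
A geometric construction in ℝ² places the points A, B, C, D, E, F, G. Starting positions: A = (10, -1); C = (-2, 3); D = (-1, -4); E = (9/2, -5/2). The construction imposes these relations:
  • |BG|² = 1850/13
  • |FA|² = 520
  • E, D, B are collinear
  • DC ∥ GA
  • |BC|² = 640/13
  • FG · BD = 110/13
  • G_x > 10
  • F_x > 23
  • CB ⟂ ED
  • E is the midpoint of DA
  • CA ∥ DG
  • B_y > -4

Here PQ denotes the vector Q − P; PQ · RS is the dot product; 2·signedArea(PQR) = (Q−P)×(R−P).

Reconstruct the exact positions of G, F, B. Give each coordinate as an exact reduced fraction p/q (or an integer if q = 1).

1. G_x = 11  [DC ∥ GA ∩ CA ∥ DG]
2. G_y = -8  [DC ∥ GA ∩ CA ∥ DG]
   → G = (11, -8)
3. B_x = -2/13  [E, D, B are collinear ∩ CB ⟂ ED]
4. B_y = -49/13  [E, D, B are collinear ∩ CB ⟂ ED]
   → B = (-2/13, -49/13)
5. F_x = 24  [line 11/13·x + 3/13·y + -207/13 = 0 ∩ |FA|² = 520]
6. F_y = -19  [line 11/13·x + 3/13·y + -207/13 = 0 ∩ |FA|² = 520]
   → F = (24, -19)

B = (-2/13, -49/13)
F = (24, -19)
G = (11, -8)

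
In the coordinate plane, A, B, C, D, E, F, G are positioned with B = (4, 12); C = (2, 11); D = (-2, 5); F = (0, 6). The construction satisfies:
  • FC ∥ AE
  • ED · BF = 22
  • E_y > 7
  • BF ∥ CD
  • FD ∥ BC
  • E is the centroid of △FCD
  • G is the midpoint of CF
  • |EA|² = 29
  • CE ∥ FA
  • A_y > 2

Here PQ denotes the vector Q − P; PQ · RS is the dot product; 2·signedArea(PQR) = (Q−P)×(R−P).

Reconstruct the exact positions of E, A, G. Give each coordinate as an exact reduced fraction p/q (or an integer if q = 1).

A = (-2, 7/3)
E = (0, 22/3)
G = (1, 17/2)

1. E_x = 0  [E is the centroid of △FCD]
2. E_y = 22/3  [E is the centroid of △FCD]
   → E = (0, 22/3)
3. A_x = -2  [FC ∥ AE ∩ CE ∥ FA]
4. A_y = 7/3  [FC ∥ AE ∩ CE ∥ FA]
   → A = (-2, 7/3)
5. G_x = 1  [G is the midpoint of CF]
6. G_y = 17/2  [G is the midpoint of CF]
   → G = (1, 17/2)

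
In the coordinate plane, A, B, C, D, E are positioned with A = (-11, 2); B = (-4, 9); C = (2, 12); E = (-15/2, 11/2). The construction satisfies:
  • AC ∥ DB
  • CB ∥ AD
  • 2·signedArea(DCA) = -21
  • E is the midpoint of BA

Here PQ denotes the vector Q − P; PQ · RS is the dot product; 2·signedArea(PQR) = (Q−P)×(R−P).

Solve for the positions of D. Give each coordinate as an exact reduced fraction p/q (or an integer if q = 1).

1. D_x = -17  [AC ∥ DB ∩ CB ∥ AD]
2. D_y = -1  [AC ∥ DB ∩ CB ∥ AD]
   → D = (-17, -1)

D = (-17, -1)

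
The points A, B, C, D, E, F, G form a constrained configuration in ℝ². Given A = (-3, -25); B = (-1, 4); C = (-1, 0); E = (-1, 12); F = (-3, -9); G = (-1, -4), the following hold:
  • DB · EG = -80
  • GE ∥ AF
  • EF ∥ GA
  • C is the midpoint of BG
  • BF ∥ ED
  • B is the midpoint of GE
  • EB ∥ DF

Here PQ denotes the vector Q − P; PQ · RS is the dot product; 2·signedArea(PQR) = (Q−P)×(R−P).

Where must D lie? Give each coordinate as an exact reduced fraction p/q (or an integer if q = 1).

D = (-3, -1)

1. D_x = -3  [EB ∥ DF ∩ BF ∥ ED]
2. D_y = -1  [EB ∥ DF ∩ BF ∥ ED]
   → D = (-3, -1)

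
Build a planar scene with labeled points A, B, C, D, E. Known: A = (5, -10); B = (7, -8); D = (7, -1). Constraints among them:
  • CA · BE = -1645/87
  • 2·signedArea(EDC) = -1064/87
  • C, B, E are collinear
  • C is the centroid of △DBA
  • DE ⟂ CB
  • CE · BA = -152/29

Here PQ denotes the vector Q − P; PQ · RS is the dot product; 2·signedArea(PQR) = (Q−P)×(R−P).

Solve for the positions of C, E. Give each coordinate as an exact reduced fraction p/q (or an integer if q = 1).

1. C_x = 19/3  [C is the centroid of △DBA]
2. C_y = -19/3  [C is the centroid of △DBA]
   → C = (19/3, -19/3)
3. E_x = 133/29  [C, B, E are collinear ∩ DE ⟂ CB]
4. E_y = -57/29  [C, B, E are collinear ∩ DE ⟂ CB]
   → E = (133/29, -57/29)

C = (19/3, -19/3)
E = (133/29, -57/29)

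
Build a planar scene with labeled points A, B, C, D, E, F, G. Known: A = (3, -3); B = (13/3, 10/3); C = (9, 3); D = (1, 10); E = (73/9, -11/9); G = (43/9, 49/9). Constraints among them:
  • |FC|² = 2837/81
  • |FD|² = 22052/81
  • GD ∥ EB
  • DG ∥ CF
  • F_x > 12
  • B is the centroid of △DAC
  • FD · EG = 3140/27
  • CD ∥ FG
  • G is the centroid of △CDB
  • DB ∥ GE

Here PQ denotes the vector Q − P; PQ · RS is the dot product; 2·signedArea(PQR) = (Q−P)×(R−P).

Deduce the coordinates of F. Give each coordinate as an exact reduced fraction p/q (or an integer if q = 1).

1. F_x = 115/9  [CD ∥ FG ∩ DG ∥ CF]
2. F_y = -14/9  [CD ∥ FG ∩ DG ∥ CF]
   → F = (115/9, -14/9)

F = (115/9, -14/9)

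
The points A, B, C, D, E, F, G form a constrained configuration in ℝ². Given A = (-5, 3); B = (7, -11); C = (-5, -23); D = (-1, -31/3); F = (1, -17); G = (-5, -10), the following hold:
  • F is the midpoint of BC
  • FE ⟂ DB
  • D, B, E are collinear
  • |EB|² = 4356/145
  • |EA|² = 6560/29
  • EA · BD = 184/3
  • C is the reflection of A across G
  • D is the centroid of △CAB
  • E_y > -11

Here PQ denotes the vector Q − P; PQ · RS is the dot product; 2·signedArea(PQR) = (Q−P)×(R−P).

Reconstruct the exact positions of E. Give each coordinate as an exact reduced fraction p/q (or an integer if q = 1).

E = (223/145, -1529/145)

1. E_x = 223/145  [D, B, E are collinear ∩ FE ⟂ DB]
2. E_y = -1529/145  [D, B, E are collinear ∩ FE ⟂ DB]
   → E = (223/145, -1529/145)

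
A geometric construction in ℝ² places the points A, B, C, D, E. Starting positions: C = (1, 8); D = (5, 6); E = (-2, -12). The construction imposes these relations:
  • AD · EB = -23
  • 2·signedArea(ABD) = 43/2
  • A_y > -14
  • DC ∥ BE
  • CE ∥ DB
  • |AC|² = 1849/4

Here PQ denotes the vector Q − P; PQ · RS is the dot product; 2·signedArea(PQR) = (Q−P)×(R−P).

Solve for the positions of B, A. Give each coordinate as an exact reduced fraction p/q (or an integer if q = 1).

A = (1, -27/2)
B = (2, -14)

1. B_x = 2  [DC ∥ BE ∩ CE ∥ DB]
2. B_y = -14  [DC ∥ BE ∩ CE ∥ DB]
   → B = (2, -14)
3. A_x = 1  [2·signedArea(ABD) = 43/2 ∩ AD · EB = -23]
4. A_y = -27/2  [2·signedArea(ABD) = 43/2 ∩ AD · EB = -23]
   → A = (1, -27/2)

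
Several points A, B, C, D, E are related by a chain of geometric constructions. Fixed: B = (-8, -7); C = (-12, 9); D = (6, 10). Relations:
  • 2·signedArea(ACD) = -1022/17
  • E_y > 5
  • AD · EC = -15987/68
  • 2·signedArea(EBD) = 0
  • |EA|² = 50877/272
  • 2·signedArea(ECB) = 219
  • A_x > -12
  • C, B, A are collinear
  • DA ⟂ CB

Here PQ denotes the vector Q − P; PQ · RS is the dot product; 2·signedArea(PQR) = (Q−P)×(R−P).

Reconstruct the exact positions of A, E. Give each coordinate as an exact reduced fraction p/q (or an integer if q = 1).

A = (-190/17, 97/17)
E = (5/2, 23/4)

1. A_x = -190/17  [C, B, A are collinear ∩ DA ⟂ CB]
2. A_y = 97/17  [C, B, A are collinear ∩ DA ⟂ CB]
   → A = (-190/17, 97/17)
3. E_x = 5/2  [2·signedArea(EBD) = 0 ∩ 2·signedArea(ECB) = 219]
4. E_y = 23/4  [2·signedArea(EBD) = 0 ∩ 2·signedArea(ECB) = 219]
   → E = (5/2, 23/4)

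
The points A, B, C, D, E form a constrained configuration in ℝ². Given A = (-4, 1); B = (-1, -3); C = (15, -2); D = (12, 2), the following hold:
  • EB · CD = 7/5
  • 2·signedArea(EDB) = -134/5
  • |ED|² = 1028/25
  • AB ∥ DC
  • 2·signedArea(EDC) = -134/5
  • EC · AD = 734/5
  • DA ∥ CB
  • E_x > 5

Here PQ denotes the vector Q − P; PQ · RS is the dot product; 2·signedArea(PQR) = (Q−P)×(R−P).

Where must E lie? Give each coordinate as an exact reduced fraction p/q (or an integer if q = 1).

E = (28/5, 8/5)

1. E_x = 28/5  [2·signedArea(EDC) = -134/5 ∩ EB · CD = 7/5]
2. E_y = 8/5  [2·signedArea(EDC) = -134/5 ∩ EB · CD = 7/5]
   → E = (28/5, 8/5)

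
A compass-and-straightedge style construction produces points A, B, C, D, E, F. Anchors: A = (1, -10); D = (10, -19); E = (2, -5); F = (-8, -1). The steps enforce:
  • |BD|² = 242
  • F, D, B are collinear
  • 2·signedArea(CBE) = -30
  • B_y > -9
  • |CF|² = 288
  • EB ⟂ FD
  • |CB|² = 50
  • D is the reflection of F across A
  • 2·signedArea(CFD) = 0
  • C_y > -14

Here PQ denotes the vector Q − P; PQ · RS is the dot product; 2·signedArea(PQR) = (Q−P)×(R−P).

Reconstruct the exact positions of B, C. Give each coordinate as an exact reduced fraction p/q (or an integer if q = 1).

1. B_x = -1  [F, D, B are collinear ∩ EB ⟂ FD]
2. B_y = -8  [F, D, B are collinear ∩ EB ⟂ FD]
   → B = (-1, -8)
3. C_x = 4  [2·signedArea(CFD) = 0 ∩ 2·signedArea(CBE) = -30]
4. C_y = -13  [2·signedArea(CFD) = 0 ∩ 2·signedArea(CBE) = -30]
   → C = (4, -13)

B = (-1, -8)
C = (4, -13)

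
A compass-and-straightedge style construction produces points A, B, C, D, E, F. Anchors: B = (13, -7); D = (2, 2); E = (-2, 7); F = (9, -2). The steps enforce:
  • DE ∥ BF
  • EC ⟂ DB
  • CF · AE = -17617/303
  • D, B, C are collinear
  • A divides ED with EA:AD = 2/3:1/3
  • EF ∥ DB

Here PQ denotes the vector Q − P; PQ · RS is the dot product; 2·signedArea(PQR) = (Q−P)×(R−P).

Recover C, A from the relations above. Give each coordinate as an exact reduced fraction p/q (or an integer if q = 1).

1. C_x = -575/202  [D, B, C are collinear ∩ EC ⟂ DB]
2. C_y = 1205/202  [D, B, C are collinear ∩ EC ⟂ DB]
   → C = (-575/202, 1205/202)
3. A_x = 2/3  [A divides ED with EA:AD = 2/3:1/3]
4. A_y = 11/3  [A divides ED with EA:AD = 2/3:1/3]
   → A = (2/3, 11/3)

A = (2/3, 11/3)
C = (-575/202, 1205/202)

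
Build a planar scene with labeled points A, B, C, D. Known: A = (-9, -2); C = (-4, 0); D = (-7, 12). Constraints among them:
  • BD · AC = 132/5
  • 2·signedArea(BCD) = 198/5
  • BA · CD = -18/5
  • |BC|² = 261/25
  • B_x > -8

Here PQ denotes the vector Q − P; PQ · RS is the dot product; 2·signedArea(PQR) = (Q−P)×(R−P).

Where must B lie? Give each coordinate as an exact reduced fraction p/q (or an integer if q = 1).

1. B_x = -7  [BA · CD = -18/5 ∩ 2·signedArea(BCD) = 198/5]
2. B_y = -6/5  [BA · CD = -18/5 ∩ 2·signedArea(BCD) = 198/5]
   → B = (-7, -6/5)

B = (-7, -6/5)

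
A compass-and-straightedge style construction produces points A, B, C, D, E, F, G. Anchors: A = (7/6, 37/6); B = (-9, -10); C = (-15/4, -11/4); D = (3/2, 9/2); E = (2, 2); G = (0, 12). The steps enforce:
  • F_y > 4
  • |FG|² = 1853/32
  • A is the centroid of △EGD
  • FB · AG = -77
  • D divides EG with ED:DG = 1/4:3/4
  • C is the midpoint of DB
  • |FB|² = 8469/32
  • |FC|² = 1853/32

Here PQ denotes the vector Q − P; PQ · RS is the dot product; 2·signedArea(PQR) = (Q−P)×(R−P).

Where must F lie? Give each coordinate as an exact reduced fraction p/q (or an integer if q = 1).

1. F_x = -15/8  [line 7/6·x + -35/6·y + 175/6 = 0 ∩ |FB|² = 8469/32]
2. F_y = 37/8  [line 7/6·x + -35/6·y + 175/6 = 0 ∩ |FB|² = 8469/32]
   → F = (-15/8, 37/8)

F = (-15/8, 37/8)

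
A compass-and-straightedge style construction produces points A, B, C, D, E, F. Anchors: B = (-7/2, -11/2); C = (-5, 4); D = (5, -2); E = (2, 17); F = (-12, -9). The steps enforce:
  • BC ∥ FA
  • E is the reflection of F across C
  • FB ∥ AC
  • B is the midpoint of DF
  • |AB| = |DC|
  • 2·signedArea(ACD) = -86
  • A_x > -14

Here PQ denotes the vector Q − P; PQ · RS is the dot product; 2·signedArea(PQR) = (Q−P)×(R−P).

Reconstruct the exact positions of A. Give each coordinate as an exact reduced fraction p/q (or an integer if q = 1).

A = (-27/2, 1/2)

1. A_x = -27/2  [FB ∥ AC ∩ BC ∥ FA]
2. A_y = 1/2  [FB ∥ AC ∩ BC ∥ FA]
   → A = (-27/2, 1/2)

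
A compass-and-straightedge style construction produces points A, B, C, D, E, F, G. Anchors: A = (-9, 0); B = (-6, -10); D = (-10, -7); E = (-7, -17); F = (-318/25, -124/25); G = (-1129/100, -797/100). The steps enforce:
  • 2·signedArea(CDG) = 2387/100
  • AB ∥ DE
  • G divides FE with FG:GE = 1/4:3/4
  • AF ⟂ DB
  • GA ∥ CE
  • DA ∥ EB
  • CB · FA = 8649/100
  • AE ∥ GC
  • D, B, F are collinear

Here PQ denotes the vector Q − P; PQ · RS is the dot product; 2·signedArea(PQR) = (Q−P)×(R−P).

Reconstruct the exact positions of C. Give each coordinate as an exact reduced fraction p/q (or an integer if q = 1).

C = (-929/100, -2497/100)

1. C_x = -929/100  [GA ∥ CE ∩ AE ∥ GC]
2. C_y = -2497/100  [GA ∥ CE ∩ AE ∥ GC]
   → C = (-929/100, -2497/100)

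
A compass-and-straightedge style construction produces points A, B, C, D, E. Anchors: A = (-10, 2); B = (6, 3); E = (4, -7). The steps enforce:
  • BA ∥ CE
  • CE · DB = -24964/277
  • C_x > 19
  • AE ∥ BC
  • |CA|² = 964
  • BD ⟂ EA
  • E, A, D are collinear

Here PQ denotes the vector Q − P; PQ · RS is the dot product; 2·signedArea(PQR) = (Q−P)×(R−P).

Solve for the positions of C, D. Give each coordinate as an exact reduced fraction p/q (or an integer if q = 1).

C = (20, -6)
D = (240/277, -1381/277)

1. C_x = 20  [BA ∥ CE ∩ AE ∥ BC]
2. C_y = -6  [BA ∥ CE ∩ AE ∥ BC]
   → C = (20, -6)
3. D_x = 240/277  [E, A, D are collinear ∩ BD ⟂ EA]
4. D_y = -1381/277  [E, A, D are collinear ∩ BD ⟂ EA]
   → D = (240/277, -1381/277)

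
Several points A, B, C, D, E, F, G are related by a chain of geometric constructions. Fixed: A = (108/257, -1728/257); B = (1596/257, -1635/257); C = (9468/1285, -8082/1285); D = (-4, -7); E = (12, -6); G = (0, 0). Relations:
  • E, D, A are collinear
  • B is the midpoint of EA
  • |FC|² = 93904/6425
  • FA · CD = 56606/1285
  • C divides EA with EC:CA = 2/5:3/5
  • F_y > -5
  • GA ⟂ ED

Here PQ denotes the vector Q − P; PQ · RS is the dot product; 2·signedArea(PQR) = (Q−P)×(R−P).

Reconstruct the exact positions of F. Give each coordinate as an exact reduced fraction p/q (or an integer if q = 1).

F = (1064/257, -1090/257)

1. F_x = 1064/257  [line 14608/1285·x + 913/1285·y + -56606/1285 = 0 ∩ |FC|² = 93904/6425]
2. F_y = -1090/257  [line 14608/1285·x + 913/1285·y + -56606/1285 = 0 ∩ |FC|² = 93904/6425]
   → F = (1064/257, -1090/257)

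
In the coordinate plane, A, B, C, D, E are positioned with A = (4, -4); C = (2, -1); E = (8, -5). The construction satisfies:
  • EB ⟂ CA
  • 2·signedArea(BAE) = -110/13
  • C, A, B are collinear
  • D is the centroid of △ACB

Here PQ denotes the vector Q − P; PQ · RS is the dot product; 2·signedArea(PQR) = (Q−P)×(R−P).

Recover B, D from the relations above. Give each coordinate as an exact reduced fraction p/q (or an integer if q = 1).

1. B_x = 74/13  [C, A, B are collinear ∩ EB ⟂ CA]
2. B_y = -85/13  [C, A, B are collinear ∩ EB ⟂ CA]
   → B = (74/13, -85/13)
3. D_x = 152/39  [D is the centroid of △ACB]
4. D_y = -50/13  [D is the centroid of △ACB]
   → D = (152/39, -50/13)

B = (74/13, -85/13)
D = (152/39, -50/13)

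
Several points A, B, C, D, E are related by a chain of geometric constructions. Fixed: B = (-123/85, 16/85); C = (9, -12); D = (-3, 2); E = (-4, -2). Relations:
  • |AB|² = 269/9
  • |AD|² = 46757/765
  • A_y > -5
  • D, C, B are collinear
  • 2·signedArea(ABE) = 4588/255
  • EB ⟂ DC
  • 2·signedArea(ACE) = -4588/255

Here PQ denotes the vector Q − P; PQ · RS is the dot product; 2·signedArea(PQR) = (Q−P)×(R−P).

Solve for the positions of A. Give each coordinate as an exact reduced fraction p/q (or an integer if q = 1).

A = (302/255, -1174/255)

1. A_x = 302/255  [2·signedArea(ABE) = 4588/255 ∩ 2·signedArea(ACE) = -4588/255]
2. A_y = -1174/255  [2·signedArea(ABE) = 4588/255 ∩ 2·signedArea(ACE) = -4588/255]
   → A = (302/255, -1174/255)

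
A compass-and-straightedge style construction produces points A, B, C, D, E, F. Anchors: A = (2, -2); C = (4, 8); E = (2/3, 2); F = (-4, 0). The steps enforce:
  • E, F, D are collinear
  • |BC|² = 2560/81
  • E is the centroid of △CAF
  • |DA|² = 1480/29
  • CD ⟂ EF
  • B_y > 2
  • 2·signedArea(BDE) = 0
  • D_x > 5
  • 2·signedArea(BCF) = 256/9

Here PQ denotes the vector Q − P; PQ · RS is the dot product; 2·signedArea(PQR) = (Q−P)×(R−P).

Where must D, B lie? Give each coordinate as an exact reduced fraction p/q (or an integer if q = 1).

B = (20/9, 8/3)
D = (164/29, 120/29)

1. D_x = 164/29  [E, F, D are collinear ∩ CD ⟂ EF]
2. D_y = 120/29  [E, F, D are collinear ∩ CD ⟂ EF]
   → D = (164/29, 120/29)
3. B_x = 20/9  [2·signedArea(BDE) = 0 ∩ 2·signedArea(BCF) = 256/9]
4. B_y = 8/3  [2·signedArea(BDE) = 0 ∩ 2·signedArea(BCF) = 256/9]
   → B = (20/9, 8/3)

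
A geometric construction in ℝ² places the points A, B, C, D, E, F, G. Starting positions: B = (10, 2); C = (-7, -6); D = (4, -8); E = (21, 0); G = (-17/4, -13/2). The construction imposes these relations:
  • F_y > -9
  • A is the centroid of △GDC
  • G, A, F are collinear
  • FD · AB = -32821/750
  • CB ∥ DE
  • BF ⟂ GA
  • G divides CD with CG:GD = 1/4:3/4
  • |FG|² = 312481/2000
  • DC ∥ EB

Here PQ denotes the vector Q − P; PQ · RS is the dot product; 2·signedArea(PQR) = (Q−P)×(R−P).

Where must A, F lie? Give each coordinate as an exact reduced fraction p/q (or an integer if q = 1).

1. A_x = -29/12  [A is the centroid of △GDC]
2. A_y = -41/6  [A is the centroid of △GDC]
   → A = (-29/12, -41/6)
3. F_x = 1006/125  [G, A, F are collinear ∩ BF ⟂ GA]
4. F_y = -1092/125  [G, A, F are collinear ∩ BF ⟂ GA]
   → F = (1006/125, -1092/125)

A = (-29/12, -41/6)
F = (1006/125, -1092/125)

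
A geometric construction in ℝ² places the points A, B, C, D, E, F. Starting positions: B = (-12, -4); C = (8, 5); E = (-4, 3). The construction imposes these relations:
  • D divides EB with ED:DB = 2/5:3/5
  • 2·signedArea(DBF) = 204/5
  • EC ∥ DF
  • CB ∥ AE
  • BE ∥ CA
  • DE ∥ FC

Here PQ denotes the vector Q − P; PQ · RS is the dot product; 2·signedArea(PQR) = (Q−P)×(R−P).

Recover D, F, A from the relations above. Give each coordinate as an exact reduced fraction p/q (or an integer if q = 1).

1. D_x = -36/5  [D divides EB with ED:DB = 2/5:3/5]
2. D_y = 1/5  [D divides EB with ED:DB = 2/5:3/5]
   → D = (-36/5, 1/5)
3. F_x = 24/5  [DE ∥ FC ∩ EC ∥ DF]
4. F_y = 11/5  [DE ∥ FC ∩ EC ∥ DF]
   → F = (24/5, 11/5)
5. A_x = 16  [CB ∥ AE ∩ BE ∥ CA]
6. A_y = 12  [CB ∥ AE ∩ BE ∥ CA]
   → A = (16, 12)

A = (16, 12)
D = (-36/5, 1/5)
F = (24/5, 11/5)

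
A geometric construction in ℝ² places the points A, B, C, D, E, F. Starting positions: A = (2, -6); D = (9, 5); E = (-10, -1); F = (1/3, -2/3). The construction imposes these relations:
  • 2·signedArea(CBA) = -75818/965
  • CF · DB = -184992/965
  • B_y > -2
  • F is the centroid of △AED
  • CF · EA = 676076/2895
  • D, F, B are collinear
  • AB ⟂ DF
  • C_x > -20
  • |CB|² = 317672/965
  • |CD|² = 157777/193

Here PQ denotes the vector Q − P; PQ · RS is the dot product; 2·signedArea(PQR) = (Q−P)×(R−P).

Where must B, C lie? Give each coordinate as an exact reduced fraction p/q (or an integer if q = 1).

1. B_x = -909/965  [D, F, B are collinear ∩ AB ⟂ DF]
2. B_y = -1448/965  [D, F, B are collinear ∩ AB ⟂ DF]
   → B = (-909/965, -1448/965)
3. C_x = -18391/965  [2·signedArea(CBA) = -75818/965 ∩ CF · EA = 676076/2895]
4. C_y = -482/965  [2·signedArea(CBA) = -75818/965 ∩ CF · EA = 676076/2895]
   → C = (-18391/965, -482/965)

B = (-909/965, -1448/965)
C = (-18391/965, -482/965)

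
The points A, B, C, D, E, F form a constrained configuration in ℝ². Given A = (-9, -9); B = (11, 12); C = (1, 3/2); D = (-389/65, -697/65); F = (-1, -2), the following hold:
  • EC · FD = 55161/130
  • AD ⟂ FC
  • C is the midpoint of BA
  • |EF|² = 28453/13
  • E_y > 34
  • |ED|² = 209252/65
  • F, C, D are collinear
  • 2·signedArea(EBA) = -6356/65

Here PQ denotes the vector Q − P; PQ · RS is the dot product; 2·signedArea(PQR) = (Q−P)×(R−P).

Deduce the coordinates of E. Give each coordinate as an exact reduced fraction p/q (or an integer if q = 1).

1. E_x = 1819/65  [2·signedArea(EBA) = -6356/65 ∩ EC · FD = 55161/130]
2. E_y = 2257/65  [2·signedArea(EBA) = -6356/65 ∩ EC · FD = 55161/130]
   → E = (1819/65, 2257/65)

E = (1819/65, 2257/65)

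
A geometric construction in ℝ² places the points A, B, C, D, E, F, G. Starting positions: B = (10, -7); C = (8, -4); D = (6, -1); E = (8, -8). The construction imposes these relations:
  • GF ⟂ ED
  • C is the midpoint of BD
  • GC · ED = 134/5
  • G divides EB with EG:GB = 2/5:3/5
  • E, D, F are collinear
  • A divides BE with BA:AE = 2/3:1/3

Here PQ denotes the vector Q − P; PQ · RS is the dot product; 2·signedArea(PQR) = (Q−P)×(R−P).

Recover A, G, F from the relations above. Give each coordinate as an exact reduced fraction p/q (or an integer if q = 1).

A = (26/3, -23/3)
F = (2108/265, -2078/265)
G = (44/5, -38/5)

1. A_x = 26/3  [A divides BE with BA:AE = 2/3:1/3]
2. A_y = -23/3  [A divides BE with BA:AE = 2/3:1/3]
   → A = (26/3, -23/3)
3. G_x = 44/5  [G divides EB with EG:GB = 2/5:3/5]
4. G_y = -38/5  [G divides EB with EG:GB = 2/5:3/5]
   → G = (44/5, -38/5)
5. F_x = 2108/265  [E, D, F are collinear ∩ GF ⟂ ED]
6. F_y = -2078/265  [E, D, F are collinear ∩ GF ⟂ ED]
   → F = (2108/265, -2078/265)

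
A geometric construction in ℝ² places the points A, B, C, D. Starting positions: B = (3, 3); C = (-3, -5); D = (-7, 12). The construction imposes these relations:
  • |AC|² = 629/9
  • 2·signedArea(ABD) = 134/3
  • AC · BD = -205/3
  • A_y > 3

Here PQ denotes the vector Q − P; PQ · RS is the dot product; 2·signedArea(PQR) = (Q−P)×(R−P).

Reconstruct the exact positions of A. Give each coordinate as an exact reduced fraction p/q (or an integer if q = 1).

A = (-7/3, 10/3)

1. A_x = -7/3  [2·signedArea(ABD) = 134/3 ∩ AC · BD = -205/3]
2. A_y = 10/3  [2·signedArea(ABD) = 134/3 ∩ AC · BD = -205/3]
   → A = (-7/3, 10/3)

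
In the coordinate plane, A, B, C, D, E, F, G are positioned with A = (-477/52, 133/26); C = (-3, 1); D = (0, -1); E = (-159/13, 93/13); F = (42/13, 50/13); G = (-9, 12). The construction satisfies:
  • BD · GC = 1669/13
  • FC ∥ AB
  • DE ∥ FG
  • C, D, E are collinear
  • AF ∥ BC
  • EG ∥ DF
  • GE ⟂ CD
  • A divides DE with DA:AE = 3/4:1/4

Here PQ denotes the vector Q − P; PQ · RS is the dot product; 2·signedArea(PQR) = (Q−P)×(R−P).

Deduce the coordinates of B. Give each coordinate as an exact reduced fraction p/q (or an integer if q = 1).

B = (-801/52, 59/26)

1. B_x = -801/52  [AF ∥ BC ∩ FC ∥ AB]
2. B_y = 59/26  [AF ∥ BC ∩ FC ∥ AB]
   → B = (-801/52, 59/26)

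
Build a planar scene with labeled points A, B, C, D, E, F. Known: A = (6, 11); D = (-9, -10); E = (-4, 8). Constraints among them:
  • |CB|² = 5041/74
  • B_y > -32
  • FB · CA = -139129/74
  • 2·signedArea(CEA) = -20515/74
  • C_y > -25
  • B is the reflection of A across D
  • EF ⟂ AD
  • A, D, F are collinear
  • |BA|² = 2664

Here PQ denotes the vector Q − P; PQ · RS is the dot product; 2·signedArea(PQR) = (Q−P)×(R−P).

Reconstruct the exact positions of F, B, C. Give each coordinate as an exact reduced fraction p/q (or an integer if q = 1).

1. F_x = 89/74  [A, D, F are collinear ∩ EF ⟂ AD]
2. F_y = 317/74  [A, D, F are collinear ∩ EF ⟂ AD]
   → F = (89/74, 317/74)
3. B_x = -24  [B is the reflection of A across D]
4. B_y = -31  [B is the reflection of A across D]
   → B = (-24, -31)
5. C_x = -1421/74  [2·signedArea(CEA) = -20515/74 ∩ FB · CA = -139129/74]
6. C_y = -1797/74  [2·signedArea(CEA) = -20515/74 ∩ FB · CA = -139129/74]
   → C = (-1421/74, -1797/74)

B = (-24, -31)
C = (-1421/74, -1797/74)
F = (89/74, 317/74)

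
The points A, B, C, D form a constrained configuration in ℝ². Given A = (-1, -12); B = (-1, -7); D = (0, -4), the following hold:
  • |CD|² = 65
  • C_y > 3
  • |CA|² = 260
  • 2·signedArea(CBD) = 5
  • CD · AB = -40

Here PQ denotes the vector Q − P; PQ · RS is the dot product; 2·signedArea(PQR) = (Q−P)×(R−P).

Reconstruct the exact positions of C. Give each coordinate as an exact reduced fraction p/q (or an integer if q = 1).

1. C_x = 1  [2·signedArea(CBD) = 5 ∩ CD · AB = -40]
2. C_y = 4  [2·signedArea(CBD) = 5 ∩ CD · AB = -40]
   → C = (1, 4)

C = (1, 4)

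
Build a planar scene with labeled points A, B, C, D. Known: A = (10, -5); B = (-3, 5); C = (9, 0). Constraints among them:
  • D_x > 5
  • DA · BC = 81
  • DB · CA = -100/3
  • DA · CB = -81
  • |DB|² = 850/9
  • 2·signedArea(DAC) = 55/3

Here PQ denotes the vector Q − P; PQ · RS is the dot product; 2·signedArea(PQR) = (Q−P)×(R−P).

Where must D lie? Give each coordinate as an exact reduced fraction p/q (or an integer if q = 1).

D = (16/3, 0)

1. D_x = 16/3  [DA · BC = 81 ∩ DB · CA = -100/3]
2. D_y = 0  [DA · BC = 81 ∩ DB · CA = -100/3]
   → D = (16/3, 0)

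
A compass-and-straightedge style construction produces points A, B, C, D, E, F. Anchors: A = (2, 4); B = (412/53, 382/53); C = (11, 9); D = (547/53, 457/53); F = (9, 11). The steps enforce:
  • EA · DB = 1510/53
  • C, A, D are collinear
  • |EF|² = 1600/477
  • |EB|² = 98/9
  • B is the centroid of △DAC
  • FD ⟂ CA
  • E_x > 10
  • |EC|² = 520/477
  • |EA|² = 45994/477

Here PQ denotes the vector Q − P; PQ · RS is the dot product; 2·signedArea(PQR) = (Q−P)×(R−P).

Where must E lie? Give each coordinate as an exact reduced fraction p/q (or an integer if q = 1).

1. E_x = 1607/159  [line 135/53·x + 75/53·y + -2080/53 = 0 ∩ |EF|² = 1600/477]
2. E_y = 1517/159  [line 135/53·x + 75/53·y + -2080/53 = 0 ∩ |EF|² = 1600/477]
   → E = (1607/159, 1517/159)

E = (1607/159, 1517/159)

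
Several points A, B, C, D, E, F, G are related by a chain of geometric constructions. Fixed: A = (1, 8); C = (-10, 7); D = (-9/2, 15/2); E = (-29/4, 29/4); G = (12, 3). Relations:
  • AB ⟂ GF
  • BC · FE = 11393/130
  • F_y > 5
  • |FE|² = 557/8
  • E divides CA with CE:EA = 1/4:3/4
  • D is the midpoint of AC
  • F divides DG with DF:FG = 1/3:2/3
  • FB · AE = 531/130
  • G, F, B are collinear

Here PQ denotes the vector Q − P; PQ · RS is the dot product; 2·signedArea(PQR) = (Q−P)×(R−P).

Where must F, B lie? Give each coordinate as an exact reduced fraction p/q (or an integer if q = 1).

B = (32/65, 399/65)
F = (1, 6)

1. F_x = 1  [F divides DG with DF:FG = 1/3:2/3]
2. F_y = 6  [F divides DG with DF:FG = 1/3:2/3]
   → F = (1, 6)
3. B_x = 32/65  [G, F, B are collinear ∩ AB ⟂ GF]
4. B_y = 399/65  [G, F, B are collinear ∩ AB ⟂ GF]
   → B = (32/65, 399/65)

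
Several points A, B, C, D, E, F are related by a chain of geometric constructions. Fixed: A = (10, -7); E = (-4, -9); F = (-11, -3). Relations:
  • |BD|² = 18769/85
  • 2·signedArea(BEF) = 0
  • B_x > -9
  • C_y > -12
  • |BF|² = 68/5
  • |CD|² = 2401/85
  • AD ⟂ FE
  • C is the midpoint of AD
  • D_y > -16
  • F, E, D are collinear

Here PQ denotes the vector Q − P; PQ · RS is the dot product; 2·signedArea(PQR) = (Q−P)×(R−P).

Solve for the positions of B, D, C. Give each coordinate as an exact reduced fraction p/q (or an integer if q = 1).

B = (-41/5, -27/5)
C = (556/85, -938/85)
D = (262/85, -1281/85)

1. B_x = -41/5  [line -6·x + -7·y + -87 = 0 ∩ |BF|² = 68/5]
2. B_y = -27/5  [line -6·x + -7·y + -87 = 0 ∩ |BF|² = 68/5]
   → B = (-41/5, -27/5)
3. D_x = 262/85  [F, E, D are collinear ∩ AD ⟂ FE]
4. D_y = -1281/85  [F, E, D are collinear ∩ AD ⟂ FE]
   → D = (262/85, -1281/85)
5. C_x = 556/85  [C is the midpoint of AD]
6. C_y = -938/85  [C is the midpoint of AD]
   → C = (556/85, -938/85)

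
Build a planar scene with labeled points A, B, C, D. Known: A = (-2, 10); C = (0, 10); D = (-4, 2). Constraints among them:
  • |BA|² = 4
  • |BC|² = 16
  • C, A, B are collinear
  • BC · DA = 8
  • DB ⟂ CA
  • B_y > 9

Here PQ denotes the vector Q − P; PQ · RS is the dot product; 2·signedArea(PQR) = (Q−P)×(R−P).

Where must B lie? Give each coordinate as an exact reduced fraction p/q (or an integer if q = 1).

B = (-4, 10)

1. B_x = -4  [C, A, B are collinear ∩ DB ⟂ CA]
2. B_y = 10  [C, A, B are collinear ∩ DB ⟂ CA]
   → B = (-4, 10)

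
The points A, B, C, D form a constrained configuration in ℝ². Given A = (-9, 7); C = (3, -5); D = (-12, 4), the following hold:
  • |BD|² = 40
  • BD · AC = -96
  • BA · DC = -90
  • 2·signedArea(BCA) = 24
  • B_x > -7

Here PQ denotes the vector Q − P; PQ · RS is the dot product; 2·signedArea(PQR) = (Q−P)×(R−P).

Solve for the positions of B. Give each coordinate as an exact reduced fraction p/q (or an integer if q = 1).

B = (-6, 2)

1. B_x = -6  [BD · AC = -96 ∩ 2·signedArea(BCA) = 24]
2. B_y = 2  [BD · AC = -96 ∩ 2·signedArea(BCA) = 24]
   → B = (-6, 2)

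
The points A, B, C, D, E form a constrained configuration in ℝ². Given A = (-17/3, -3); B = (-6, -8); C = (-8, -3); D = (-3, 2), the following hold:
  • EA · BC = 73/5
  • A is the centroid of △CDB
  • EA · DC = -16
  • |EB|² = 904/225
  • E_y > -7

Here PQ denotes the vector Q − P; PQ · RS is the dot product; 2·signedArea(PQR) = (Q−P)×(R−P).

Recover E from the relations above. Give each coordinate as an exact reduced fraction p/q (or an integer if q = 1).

1. E_x = -88/15  [EA · BC = 73/5 ∩ EA · DC = -16]
2. E_y = -6  [EA · BC = 73/5 ∩ EA · DC = -16]
   → E = (-88/15, -6)

E = (-88/15, -6)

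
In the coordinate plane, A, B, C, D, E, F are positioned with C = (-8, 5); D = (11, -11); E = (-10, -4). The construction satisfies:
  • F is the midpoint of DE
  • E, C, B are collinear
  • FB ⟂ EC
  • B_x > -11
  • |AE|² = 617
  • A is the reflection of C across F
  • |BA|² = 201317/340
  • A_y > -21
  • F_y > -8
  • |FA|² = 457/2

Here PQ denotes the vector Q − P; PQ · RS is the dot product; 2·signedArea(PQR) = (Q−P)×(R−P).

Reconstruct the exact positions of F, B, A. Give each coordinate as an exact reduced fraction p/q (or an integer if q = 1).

1. F_x = 1/2  [F is the midpoint of DE]
2. F_y = -15/2  [F is the midpoint of DE]
   → F = (1/2, -15/2)
3. B_x = -871/85  [E, C, B are collinear ∩ FB ⟂ EC]
4. B_y = -869/170  [E, C, B are collinear ∩ FB ⟂ EC]
   → B = (-871/85, -869/170)
5. A_x = 9  [A is the reflection of C across F]
6. A_y = -20  [A is the reflection of C across F]
   → A = (9, -20)

A = (9, -20)
B = (-871/85, -869/170)
F = (1/2, -15/2)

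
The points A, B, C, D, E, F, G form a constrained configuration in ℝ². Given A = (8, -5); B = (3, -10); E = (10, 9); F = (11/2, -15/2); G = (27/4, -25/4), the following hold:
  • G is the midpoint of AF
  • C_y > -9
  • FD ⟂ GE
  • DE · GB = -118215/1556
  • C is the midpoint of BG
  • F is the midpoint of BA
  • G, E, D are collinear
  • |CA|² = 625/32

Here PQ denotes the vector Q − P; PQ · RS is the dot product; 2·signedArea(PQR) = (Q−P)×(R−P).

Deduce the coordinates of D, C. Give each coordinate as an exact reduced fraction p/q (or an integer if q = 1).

1. D_x = 5011/778  [G, E, D are collinear ∩ FD ⟂ GE]
2. D_y = -5991/778  [G, E, D are collinear ∩ FD ⟂ GE]
   → D = (5011/778, -5991/778)
3. C_x = 39/8  [C is the midpoint of BG]
4. C_y = -65/8  [C is the midpoint of BG]
   → C = (39/8, -65/8)

C = (39/8, -65/8)
D = (5011/778, -5991/778)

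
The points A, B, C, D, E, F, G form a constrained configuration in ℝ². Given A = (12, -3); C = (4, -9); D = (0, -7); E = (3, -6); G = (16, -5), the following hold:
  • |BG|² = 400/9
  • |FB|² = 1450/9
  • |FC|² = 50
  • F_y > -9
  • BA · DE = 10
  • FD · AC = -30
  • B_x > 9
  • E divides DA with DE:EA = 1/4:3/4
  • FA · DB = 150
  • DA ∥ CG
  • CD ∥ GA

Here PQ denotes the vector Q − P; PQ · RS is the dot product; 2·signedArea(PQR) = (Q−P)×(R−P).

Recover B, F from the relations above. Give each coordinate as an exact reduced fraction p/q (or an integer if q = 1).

1. F_x = -3  [line 8·x + 6·y + 72 = 0 ∩ |FC|² = 50]
2. F_y = -8  [line 8·x + 6·y + 72 = 0 ∩ |FC|² = 50]
   → F = (-3, -8)
3. B_x = 28/3  [line -3·x + -1·y + 23 = 0 ∩ |FB|² = 1450/9]
4. B_y = -5  [line -3·x + -1·y + 23 = 0 ∩ |FB|² = 1450/9]
   → B = (28/3, -5)

B = (28/3, -5)
F = (-3, -8)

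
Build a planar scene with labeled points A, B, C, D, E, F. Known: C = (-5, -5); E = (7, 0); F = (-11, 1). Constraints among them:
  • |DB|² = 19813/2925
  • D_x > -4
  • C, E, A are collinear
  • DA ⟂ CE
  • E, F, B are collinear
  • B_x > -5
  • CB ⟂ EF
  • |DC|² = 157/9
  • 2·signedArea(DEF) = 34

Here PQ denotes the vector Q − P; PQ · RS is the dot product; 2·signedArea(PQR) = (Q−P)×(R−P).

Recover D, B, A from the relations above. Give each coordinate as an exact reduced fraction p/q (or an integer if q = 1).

1. D_x = -3  [line -1·x + -18·y + -27 = 0 ∩ |DC|² = 157/9]
2. D_y = -4/3  [line -1·x + -18·y + -27 = 0 ∩ |DC|² = 157/9]
   → D = (-3, -4/3)
3. B_x = -1523/325  [E, F, B are collinear ∩ CB ⟂ EF]
4. B_y = 211/325  [E, F, B are collinear ∩ CB ⟂ EF]
   → B = (-1523/325, 211/325)
5. A_x = -337/169  [C, E, A are collinear ∩ DA ⟂ CE]
6. A_y = -1900/507  [C, E, A are collinear ∩ DA ⟂ CE]
   → A = (-337/169, -1900/507)

A = (-337/169, -1900/507)
B = (-1523/325, 211/325)
D = (-3, -4/3)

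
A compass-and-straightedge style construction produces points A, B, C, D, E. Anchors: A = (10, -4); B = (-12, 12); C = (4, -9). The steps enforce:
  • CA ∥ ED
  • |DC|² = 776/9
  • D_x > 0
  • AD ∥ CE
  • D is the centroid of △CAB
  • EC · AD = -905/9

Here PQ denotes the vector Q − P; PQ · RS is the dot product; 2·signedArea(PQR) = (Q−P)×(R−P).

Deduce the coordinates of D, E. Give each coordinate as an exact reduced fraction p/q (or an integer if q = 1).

D = (2/3, -1/3)
E = (-16/3, -16/3)

1. D_x = 2/3  [D is the centroid of △CAB]
2. D_y = -1/3  [D is the centroid of △CAB]
   → D = (2/3, -1/3)
3. E_x = -16/3  [CA ∥ ED ∩ AD ∥ CE]
4. E_y = -16/3  [CA ∥ ED ∩ AD ∥ CE]
   → E = (-16/3, -16/3)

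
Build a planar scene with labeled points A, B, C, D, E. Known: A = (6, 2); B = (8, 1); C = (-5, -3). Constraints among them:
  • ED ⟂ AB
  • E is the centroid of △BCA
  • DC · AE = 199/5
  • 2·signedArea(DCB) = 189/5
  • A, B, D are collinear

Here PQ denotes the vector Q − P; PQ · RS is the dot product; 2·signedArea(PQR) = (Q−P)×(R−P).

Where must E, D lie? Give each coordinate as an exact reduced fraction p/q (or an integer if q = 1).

1. E_x = 3  [E is the centroid of △BCA]
2. E_y = 0  [E is the centroid of △BCA]
   → E = (3, 0)
3. D_x = 22/5  [A, B, D are collinear ∩ ED ⟂ AB]
4. D_y = 14/5  [A, B, D are collinear ∩ ED ⟂ AB]
   → D = (22/5, 14/5)

D = (22/5, 14/5)
E = (3, 0)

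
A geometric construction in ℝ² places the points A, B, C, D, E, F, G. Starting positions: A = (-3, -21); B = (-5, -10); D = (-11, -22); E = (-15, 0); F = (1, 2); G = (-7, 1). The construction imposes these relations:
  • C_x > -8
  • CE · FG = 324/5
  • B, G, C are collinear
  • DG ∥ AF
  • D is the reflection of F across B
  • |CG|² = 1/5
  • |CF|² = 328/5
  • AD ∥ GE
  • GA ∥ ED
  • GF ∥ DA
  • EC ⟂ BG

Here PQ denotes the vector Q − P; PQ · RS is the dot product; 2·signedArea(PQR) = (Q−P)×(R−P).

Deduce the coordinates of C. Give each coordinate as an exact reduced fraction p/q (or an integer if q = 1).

1. C_x = -177/25  [B, G, C are collinear ∩ EC ⟂ BG]
2. C_y = 36/25  [B, G, C are collinear ∩ EC ⟂ BG]
   → C = (-177/25, 36/25)

C = (-177/25, 36/25)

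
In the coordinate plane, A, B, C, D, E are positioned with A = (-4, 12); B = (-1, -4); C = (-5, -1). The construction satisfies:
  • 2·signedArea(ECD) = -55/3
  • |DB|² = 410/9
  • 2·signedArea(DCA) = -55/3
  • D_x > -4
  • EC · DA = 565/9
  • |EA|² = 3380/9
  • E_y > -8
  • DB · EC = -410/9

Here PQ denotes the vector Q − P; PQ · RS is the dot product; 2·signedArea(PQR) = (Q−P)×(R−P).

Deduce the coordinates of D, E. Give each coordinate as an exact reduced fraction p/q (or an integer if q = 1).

1. D_x = -10/3  [line -13·x + 1·y + -137/3 = 0 ∩ |DB|² = 410/9]
2. D_y = 7/3  [line -13·x + 1·y + -137/3 = 0 ∩ |DB|² = 410/9]
   → D = (-10/3, 7/3)
3. E_x = -8/3  [EC · DA = 565/9 ∩ 2·signedArea(ECD) = -55/3]
4. E_y = -22/3  [EC · DA = 565/9 ∩ 2·signedArea(ECD) = -55/3]
   → E = (-8/3, -22/3)

D = (-10/3, 7/3)
E = (-8/3, -22/3)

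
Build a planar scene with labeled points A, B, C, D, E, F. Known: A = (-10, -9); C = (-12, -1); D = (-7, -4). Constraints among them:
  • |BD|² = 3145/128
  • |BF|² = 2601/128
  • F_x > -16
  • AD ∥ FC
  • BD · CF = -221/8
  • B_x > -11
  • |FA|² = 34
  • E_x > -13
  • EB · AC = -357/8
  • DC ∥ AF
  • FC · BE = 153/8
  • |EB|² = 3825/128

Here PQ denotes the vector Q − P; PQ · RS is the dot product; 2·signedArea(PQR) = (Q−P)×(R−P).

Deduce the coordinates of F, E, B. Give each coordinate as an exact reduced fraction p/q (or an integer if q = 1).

1. F_x = -15  [AD ∥ FC ∩ DC ∥ AF]
2. F_y = -6  [AD ∥ FC ∩ DC ∥ AF]
   → F = (-15, -6)
3. B_x = -171/16  [line 3·x + 5·y + 549/8 = 0 ∩ |BF|² = 2601/128]
4. B_y = -117/16  [line 3·x + 5·y + 549/8 = 0 ∩ |BF|² = 2601/128]
   → B = (-171/16, -117/16)
5. E_x = -51/4  [EB · AC = -357/8 ∩ FC · BE = 153/8]
6. E_y = -9/4  [EB · AC = -357/8 ∩ FC · BE = 153/8]
   → E = (-51/4, -9/4)

B = (-171/16, -117/16)
E = (-51/4, -9/4)
F = (-15, -6)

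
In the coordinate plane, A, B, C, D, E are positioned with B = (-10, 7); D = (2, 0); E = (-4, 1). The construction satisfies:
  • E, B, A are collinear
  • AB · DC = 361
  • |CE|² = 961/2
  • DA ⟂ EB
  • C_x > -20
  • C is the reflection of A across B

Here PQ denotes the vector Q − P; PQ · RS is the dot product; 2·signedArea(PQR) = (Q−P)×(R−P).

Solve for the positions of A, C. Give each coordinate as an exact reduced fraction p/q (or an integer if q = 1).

1. A_x = -1/2  [E, B, A are collinear ∩ DA ⟂ EB]
2. A_y = -5/2  [E, B, A are collinear ∩ DA ⟂ EB]
   → A = (-1/2, -5/2)
3. C_x = -39/2  [C is the reflection of A across B]
4. C_y = 33/2  [C is the reflection of A across B]
   → C = (-39/2, 33/2)

A = (-1/2, -5/2)
C = (-39/2, 33/2)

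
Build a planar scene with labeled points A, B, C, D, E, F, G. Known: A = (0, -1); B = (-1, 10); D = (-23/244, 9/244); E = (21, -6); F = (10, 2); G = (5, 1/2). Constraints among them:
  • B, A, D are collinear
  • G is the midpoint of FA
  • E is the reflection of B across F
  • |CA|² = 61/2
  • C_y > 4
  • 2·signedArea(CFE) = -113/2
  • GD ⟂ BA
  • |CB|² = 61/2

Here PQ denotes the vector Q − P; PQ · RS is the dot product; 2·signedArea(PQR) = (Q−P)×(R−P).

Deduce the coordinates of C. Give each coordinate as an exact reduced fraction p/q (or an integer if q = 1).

1. C_x = -1/2  [line 8·x + 11·y + -91/2 = 0 ∩ |CA|² = 61/2]
2. C_y = 9/2  [line 8·x + 11·y + -91/2 = 0 ∩ |CA|² = 61/2]
   → C = (-1/2, 9/2)

C = (-1/2, 9/2)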